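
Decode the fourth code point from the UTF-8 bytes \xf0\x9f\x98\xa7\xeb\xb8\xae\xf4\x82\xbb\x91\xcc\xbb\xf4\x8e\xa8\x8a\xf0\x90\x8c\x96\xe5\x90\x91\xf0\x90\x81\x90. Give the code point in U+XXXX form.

Offset 0: leading byte 0xF0 = 11110000 → 4-byte char #1 = F0 9F 98 A7.
Offset 4: leading byte 0xEB = 11101011 → 3-byte char #2 = EB B8 AE.
Offset 7: leading byte 0xF4 = 11110100 → 4-byte char #3 = F4 82 BB 91.
Offset 11: leading byte 0xCC = 11001100 → 2-byte char #4 = CC BB.
Leading byte 0xCC = 11001100 matches 110xxxxx → 2-byte sequence.
Byte 1: 0xCC = 11001100, payload 01100 (5 bits).
Byte 2: 0xBB = 10111011 (10xxxxxx ✓), payload 111011.
Concatenate: 01100111011 = 0x33B (11 bits → U+033B).

U+033B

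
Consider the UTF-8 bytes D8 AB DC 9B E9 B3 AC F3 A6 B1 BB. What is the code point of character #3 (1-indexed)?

U+9CEC

Offset 0: leading byte 0xD8 = 11011000 → 2-byte char #1 = D8 AB.
Offset 2: leading byte 0xDC = 11011100 → 2-byte char #2 = DC 9B.
Offset 4: leading byte 0xE9 = 11101001 → 3-byte char #3 = E9 B3 AC.
Leading byte 0xE9 = 11101001 matches 1110xxxx → 3-byte sequence.
Byte 1: 0xE9 = 11101001, payload 1001 (4 bits).
Byte 2: 0xB3 = 10110011 (10xxxxxx ✓), payload 110011.
Byte 3: 0xAC = 10101100 (10xxxxxx ✓), payload 101100.
Concatenate: 1001110011101100 = 0x9CEC (16 bits → U+9CEC).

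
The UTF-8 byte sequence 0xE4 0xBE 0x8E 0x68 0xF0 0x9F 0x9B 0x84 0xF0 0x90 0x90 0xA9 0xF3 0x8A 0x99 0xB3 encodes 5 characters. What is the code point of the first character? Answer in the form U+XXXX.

Offset 0: leading byte 0xE4 = 11100100 → 3-byte char #1 = E4 BE 8E.
Leading byte 0xE4 = 11100100 matches 1110xxxx → 3-byte sequence.
Byte 1: 0xE4 = 11100100, payload 0100 (4 bits).
Byte 2: 0xBE = 10111110 (10xxxxxx ✓), payload 111110.
Byte 3: 0x8E = 10001110 (10xxxxxx ✓), payload 001110.
Concatenate: 0100111110001110 = 0x4F8E (16 bits → U+4F8E).

U+4F8E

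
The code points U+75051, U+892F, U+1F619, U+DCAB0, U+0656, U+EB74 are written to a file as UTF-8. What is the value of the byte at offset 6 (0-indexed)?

U+75051 → 4-byte form F1 B5 81 91 at offsets 0–3.
U+892F → 3-byte form E8 A4 AF at offsets 4–6.
Offset 6 falls in char 2's range; it's byte 3 of E8 A4 AF = 0xAF.

0xAF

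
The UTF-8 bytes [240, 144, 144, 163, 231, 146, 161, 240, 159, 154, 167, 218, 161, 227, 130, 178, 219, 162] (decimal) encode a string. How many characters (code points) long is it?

6

Byte at offset 0: 0xF0 = 11110000 → 4-byte char (#1). Advance 4.
Byte at offset 4: 0xE7 = 11100111 → 3-byte char (#2). Advance 3.
Byte at offset 7: 0xF0 = 11110000 → 4-byte char (#3). Advance 4.
Byte at offset 11: 0xDA = 11011010 → 2-byte char (#4). Advance 2.
Byte at offset 13: 0xE3 = 11100011 → 3-byte char (#5). Advance 3.
Byte at offset 16: 0xDB = 11011011 → 2-byte char (#6). Advance 2.
Reached end at offset 18 after 6 code points.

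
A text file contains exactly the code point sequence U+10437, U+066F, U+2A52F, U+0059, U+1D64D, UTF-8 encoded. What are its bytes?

F0 90 90 B7 D9 AF F0 AA 94 AF 59 F0 9D 99 8D

U+10437: 4-byte form → F0 90 90 B7.
U+066F: 2-byte form → D9 AF.
U+2A52F: 4-byte form → F0 AA 94 AF.
U+0059: 1-byte form → 59.
U+1D64D: 4-byte form → F0 9D 99 8D.
Concatenated (15 bytes): F0 90 90 B7 D9 AF F0 AA 94 AF 59 F0 9D 99 8D.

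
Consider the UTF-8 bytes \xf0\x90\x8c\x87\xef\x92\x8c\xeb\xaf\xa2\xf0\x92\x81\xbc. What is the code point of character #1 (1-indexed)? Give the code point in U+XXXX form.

Offset 0: leading byte 0xF0 = 11110000 → 4-byte char #1 = F0 90 8C 87.
Leading byte 0xF0 = 11110000 matches 11110xxx → 4-byte sequence.
Byte 1: 0xF0 = 11110000, payload 000 (3 bits).
Byte 2: 0x90 = 10010000 (10xxxxxx ✓), payload 010000.
Byte 3: 0x8C = 10001100 (10xxxxxx ✓), payload 001100.
Byte 4: 0x87 = 10000111 (10xxxxxx ✓), payload 000111.
Concatenate: 000010000001100000111 = 0x10307 (21 bits → U+10307).

U+10307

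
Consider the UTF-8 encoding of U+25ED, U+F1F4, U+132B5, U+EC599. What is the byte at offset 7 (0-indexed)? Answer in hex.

0x93

U+25ED → 3-byte form E2 97 AD at offsets 0–2.
U+F1F4 → 3-byte form EF 87 B4 at offsets 3–5.
U+132B5 → 4-byte form F0 93 8A B5 at offsets 6–9.
Offset 7 falls in char 3's range; it's byte 2 of F0 93 8A B5 = 0x93.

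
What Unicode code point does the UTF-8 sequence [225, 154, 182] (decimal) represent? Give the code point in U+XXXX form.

Leading byte 0xE1 = 11100001 matches 1110xxxx → 3-byte sequence.
Byte 1: 0xE1 = 11100001, payload 0001 (4 bits).
Byte 2: 0x9A = 10011010 (10xxxxxx ✓), payload 011010.
Byte 3: 0xB6 = 10110110 (10xxxxxx ✓), payload 110110.
Concatenate: 0001011010110110 = 0x16B6 (16 bits → U+16B6).

U+16B6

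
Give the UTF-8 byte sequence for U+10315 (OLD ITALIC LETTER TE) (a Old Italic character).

U+10315 = 0x10315 = 66325 decimal. In range U+10000–U+10FFFF → 4-byte form: 11110xxx 10xxxxxx 10xxxxxx 10xxxxxx.
Binary (21 bits): 000010000001100010101.
Split 3+6+6+6: 000 | 010000 | 001100 | 010101.
Byte 1: 11110000 = 0xF0.
Byte 2: 10010000 = 0x90.
Byte 3: 10001100 = 0x8C.
Byte 4: 10010101 = 0x95.

F0 90 8C 95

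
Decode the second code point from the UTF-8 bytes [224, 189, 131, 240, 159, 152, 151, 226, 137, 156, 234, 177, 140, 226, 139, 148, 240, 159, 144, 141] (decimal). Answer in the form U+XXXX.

Offset 0: leading byte 0xE0 = 11100000 → 3-byte char #1 = E0 BD 83.
Offset 3: leading byte 0xF0 = 11110000 → 4-byte char #2 = F0 9F 98 97.
Leading byte 0xF0 = 11110000 matches 11110xxx → 4-byte sequence.
Byte 1: 0xF0 = 11110000, payload 000 (3 bits).
Byte 2: 0x9F = 10011111 (10xxxxxx ✓), payload 011111.
Byte 3: 0x98 = 10011000 (10xxxxxx ✓), payload 011000.
Byte 4: 0x97 = 10010111 (10xxxxxx ✓), payload 010111.
Concatenate: 000011111011000010111 = 0x1F617 (21 bits → U+1F617).

U+1F617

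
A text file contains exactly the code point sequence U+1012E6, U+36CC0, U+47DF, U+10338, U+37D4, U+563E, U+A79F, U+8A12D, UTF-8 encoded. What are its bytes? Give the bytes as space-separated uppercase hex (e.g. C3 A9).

F4 81 8B A6 F0 B6 B3 80 E4 9F 9F F0 90 8C B8 E3 9F 94 E5 98 BE EA 9E 9F F2 8A 84 AD

U+1012E6: 4-byte form → F4 81 8B A6.
U+36CC0: 4-byte form → F0 B6 B3 80.
U+47DF: 3-byte form → E4 9F 9F.
U+10338: 4-byte form → F0 90 8C B8.
U+37D4: 3-byte form → E3 9F 94.
U+563E: 3-byte form → E5 98 BE.
U+A79F: 3-byte form → EA 9E 9F.
U+8A12D: 4-byte form → F2 8A 84 AD.
Concatenated (28 bytes): F4 81 8B A6 F0 B6 B3 80 E4 9F 9F F0 90 8C B8 E3 9F 94 E5 98 BE EA 9E 9F F2 8A 84 AD.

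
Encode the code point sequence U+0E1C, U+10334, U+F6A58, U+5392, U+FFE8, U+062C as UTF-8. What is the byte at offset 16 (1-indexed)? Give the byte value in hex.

1-indexed offset 16 is 0-indexed offset 15.
U+0E1C → 3-byte form E0 B8 9C at offsets 0–2.
U+10334 → 4-byte form F0 90 8C B4 at offsets 3–6.
U+F6A58 → 4-byte form F3 B6 A9 98 at offsets 7–10.
U+5392 → 3-byte form E5 8E 92 at offsets 11–13.
U+FFE8 → 3-byte form EF BF A8 at offsets 14–16.
Offset 15 falls in char 5's range; it's byte 2 of EF BF A8 = 0xBF.

0xBF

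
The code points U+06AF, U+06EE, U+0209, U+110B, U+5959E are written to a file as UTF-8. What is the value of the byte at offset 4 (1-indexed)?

0xAE

1-indexed offset 4 is 0-indexed offset 3.
U+06AF → 2-byte form DA AF at offsets 0–1.
U+06EE → 2-byte form DB AE at offsets 2–3.
Offset 3 falls in char 2's range; it's byte 2 of DB AE = 0xAE.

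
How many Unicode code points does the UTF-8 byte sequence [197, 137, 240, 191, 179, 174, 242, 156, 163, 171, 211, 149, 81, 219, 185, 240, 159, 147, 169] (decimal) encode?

7

Byte at offset 0: 0xC5 = 11000101 → 2-byte char (#1). Advance 2.
Byte at offset 2: 0xF0 = 11110000 → 4-byte char (#2). Advance 4.
Byte at offset 6: 0xF2 = 11110010 → 4-byte char (#3). Advance 4.
Byte at offset 10: 0xD3 = 11010011 → 2-byte char (#4). Advance 2.
Byte at offset 12: 0x51 = 01010001 → 1-byte char (#5). Advance 1.
Byte at offset 13: 0xDB = 11011011 → 2-byte char (#6). Advance 2.
Byte at offset 15: 0xF0 = 11110000 → 4-byte char (#7). Advance 4.
Reached end at offset 19 after 7 code points.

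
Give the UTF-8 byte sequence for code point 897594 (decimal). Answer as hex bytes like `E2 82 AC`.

U+DB23A = 0xDB23A = 897594 decimal. In range U+10000–U+10FFFF → 4-byte form: 11110xxx 10xxxxxx 10xxxxxx 10xxxxxx.
Binary (21 bits): 011011011001000111010.
Split 3+6+6+6: 011 | 011011 | 001000 | 111010.
Byte 1: 11110011 = 0xF3.
Byte 2: 10011011 = 0x9B.
Byte 3: 10001000 = 0x88.
Byte 4: 10111010 = 0xBA.

F3 9B 88 BA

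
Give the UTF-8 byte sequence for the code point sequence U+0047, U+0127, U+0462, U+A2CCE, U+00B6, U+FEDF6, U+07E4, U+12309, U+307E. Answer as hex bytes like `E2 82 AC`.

U+0047: 1-byte form → 47.
U+0127: 2-byte form → C4 A7.
U+0462: 2-byte form → D1 A2.
U+A2CCE: 4-byte form → F2 A2 B3 8E.
U+00B6: 2-byte form → C2 B6.
U+FEDF6: 4-byte form → F3 BE B7 B6.
U+07E4: 2-byte form → DF A4.
U+12309: 4-byte form → F0 92 8C 89.
U+307E: 3-byte form → E3 81 BE.
Concatenated (24 bytes): 47 C4 A7 D1 A2 F2 A2 B3 8E C2 B6 F3 BE B7 B6 DF A4 F0 92 8C 89 E3 81 BE.

47 C4 A7 D1 A2 F2 A2 B3 8E C2 B6 F3 BE B7 B6 DF A4 F0 92 8C 89 E3 81 BE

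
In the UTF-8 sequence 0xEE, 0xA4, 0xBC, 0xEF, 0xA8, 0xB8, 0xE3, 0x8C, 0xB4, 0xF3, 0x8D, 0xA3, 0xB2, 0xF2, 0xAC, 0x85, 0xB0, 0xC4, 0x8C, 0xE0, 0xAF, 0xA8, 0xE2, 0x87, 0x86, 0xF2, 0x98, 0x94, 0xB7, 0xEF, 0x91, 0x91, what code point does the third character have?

Offset 0: leading byte 0xEE = 11101110 → 3-byte char #1 = EE A4 BC.
Offset 3: leading byte 0xEF = 11101111 → 3-byte char #2 = EF A8 B8.
Offset 6: leading byte 0xE3 = 11100011 → 3-byte char #3 = E3 8C B4.
Leading byte 0xE3 = 11100011 matches 1110xxxx → 3-byte sequence.
Byte 1: 0xE3 = 11100011, payload 0011 (4 bits).
Byte 2: 0x8C = 10001100 (10xxxxxx ✓), payload 001100.
Byte 3: 0xB4 = 10110100 (10xxxxxx ✓), payload 110100.
Concatenate: 0011001100110100 = 0x3334 (16 bits → U+3334).

U+3334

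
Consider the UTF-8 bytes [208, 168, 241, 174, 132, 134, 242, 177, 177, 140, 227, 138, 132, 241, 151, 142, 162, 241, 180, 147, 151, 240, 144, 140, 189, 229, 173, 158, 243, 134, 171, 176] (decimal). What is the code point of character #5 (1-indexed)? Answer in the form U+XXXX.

Offset 0: leading byte 0xD0 = 11010000 → 2-byte char #1 = D0 A8.
Offset 2: leading byte 0xF1 = 11110001 → 4-byte char #2 = F1 AE 84 86.
Offset 6: leading byte 0xF2 = 11110010 → 4-byte char #3 = F2 B1 B1 8C.
Offset 10: leading byte 0xE3 = 11100011 → 3-byte char #4 = E3 8A 84.
Offset 13: leading byte 0xF1 = 11110001 → 4-byte char #5 = F1 97 8E A2.
Leading byte 0xF1 = 11110001 matches 11110xxx → 4-byte sequence.
Byte 1: 0xF1 = 11110001, payload 001 (3 bits).
Byte 2: 0x97 = 10010111 (10xxxxxx ✓), payload 010111.
Byte 3: 0x8E = 10001110 (10xxxxxx ✓), payload 001110.
Byte 4: 0xA2 = 10100010 (10xxxxxx ✓), payload 100010.
Concatenate: 001010111001110100010 = 0x573A2 (21 bits → U+573A2).

U+573A2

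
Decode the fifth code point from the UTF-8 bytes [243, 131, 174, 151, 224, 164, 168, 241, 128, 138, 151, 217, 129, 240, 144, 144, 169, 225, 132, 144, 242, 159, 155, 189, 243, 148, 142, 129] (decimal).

Offset 0: leading byte 0xF3 = 11110011 → 4-byte char #1 = F3 83 AE 97.
Offset 4: leading byte 0xE0 = 11100000 → 3-byte char #2 = E0 A4 A8.
Offset 7: leading byte 0xF1 = 11110001 → 4-byte char #3 = F1 80 8A 97.
Offset 11: leading byte 0xD9 = 11011001 → 2-byte char #4 = D9 81.
Offset 13: leading byte 0xF0 = 11110000 → 4-byte char #5 = F0 90 90 A9.
Leading byte 0xF0 = 11110000 matches 11110xxx → 4-byte sequence.
Byte 1: 0xF0 = 11110000, payload 000 (3 bits).
Byte 2: 0x90 = 10010000 (10xxxxxx ✓), payload 010000.
Byte 3: 0x90 = 10010000 (10xxxxxx ✓), payload 010000.
Byte 4: 0xA9 = 10101001 (10xxxxxx ✓), payload 101001.
Concatenate: 000010000010000101001 = 0x10429 (21 bits → U+10429).

U+10429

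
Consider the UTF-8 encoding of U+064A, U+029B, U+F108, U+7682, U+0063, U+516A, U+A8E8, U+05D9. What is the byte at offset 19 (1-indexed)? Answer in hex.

0x99

1-indexed offset 19 is 0-indexed offset 18.
U+064A → 2-byte form D9 8A at offsets 0–1.
U+029B → 2-byte form CA 9B at offsets 2–3.
U+F108 → 3-byte form EF 84 88 at offsets 4–6.
U+7682 → 3-byte form E7 9A 82 at offsets 7–9.
U+0063 → 1-byte form 63 at offsets 10–10.
U+516A → 3-byte form E5 85 AA at offsets 11–13.
U+A8E8 → 3-byte form EA A3 A8 at offsets 14–16.
U+05D9 → 2-byte form D7 99 at offsets 17–18.
Offset 18 falls in char 8's range; it's byte 2 of D7 99 = 0x99.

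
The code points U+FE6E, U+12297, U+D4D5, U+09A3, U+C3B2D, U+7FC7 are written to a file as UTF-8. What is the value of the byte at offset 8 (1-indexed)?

0xED

1-indexed offset 8 is 0-indexed offset 7.
U+FE6E → 3-byte form EF B9 AE at offsets 0–2.
U+12297 → 4-byte form F0 92 8A 97 at offsets 3–6.
U+D4D5 → 3-byte form ED 93 95 at offsets 7–9.
Offset 7 falls in char 3's range; it's byte 1 of ED 93 95 = 0xED.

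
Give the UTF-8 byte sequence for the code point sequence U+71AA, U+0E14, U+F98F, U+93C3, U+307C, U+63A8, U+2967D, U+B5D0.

U+71AA: 3-byte form → E7 86 AA.
U+0E14: 3-byte form → E0 B8 94.
U+F98F: 3-byte form → EF A6 8F.
U+93C3: 3-byte form → E9 8F 83.
U+307C: 3-byte form → E3 81 BC.
U+63A8: 3-byte form → E6 8E A8.
U+2967D: 4-byte form → F0 A9 99 BD.
U+B5D0: 3-byte form → EB 97 90.
Concatenated (25 bytes): E7 86 AA E0 B8 94 EF A6 8F E9 8F 83 E3 81 BC E6 8E A8 F0 A9 99 BD EB 97 90.

E7 86 AA E0 B8 94 EF A6 8F E9 8F 83 E3 81 BC E6 8E A8 F0 A9 99 BD EB 97 90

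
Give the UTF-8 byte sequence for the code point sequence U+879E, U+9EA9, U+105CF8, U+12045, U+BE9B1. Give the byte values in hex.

U+879E: 3-byte form → E8 9E 9E.
U+9EA9: 3-byte form → E9 BA A9.
U+105CF8: 4-byte form → F4 85 B3 B8.
U+12045: 4-byte form → F0 92 81 85.
U+BE9B1: 4-byte form → F2 BE A6 B1.
Concatenated (18 bytes): E8 9E 9E E9 BA A9 F4 85 B3 B8 F0 92 81 85 F2 BE A6 B1.

E8 9E 9E E9 BA A9 F4 85 B3 B8 F0 92 81 85 F2 BE A6 B1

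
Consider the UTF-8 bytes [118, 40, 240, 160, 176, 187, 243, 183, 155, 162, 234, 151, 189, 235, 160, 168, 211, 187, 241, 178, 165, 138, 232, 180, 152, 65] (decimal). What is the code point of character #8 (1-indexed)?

U+7294A

Offset 0: leading byte 0x76 = 01110110 → 1-byte char #1 = 76.
Offset 1: leading byte 0x28 = 00101000 → 1-byte char #2 = 28.
Offset 2: leading byte 0xF0 = 11110000 → 4-byte char #3 = F0 A0 B0 BB.
Offset 6: leading byte 0xF3 = 11110011 → 4-byte char #4 = F3 B7 9B A2.
Offset 10: leading byte 0xEA = 11101010 → 3-byte char #5 = EA 97 BD.
Offset 13: leading byte 0xEB = 11101011 → 3-byte char #6 = EB A0 A8.
Offset 16: leading byte 0xD3 = 11010011 → 2-byte char #7 = D3 BB.
Offset 18: leading byte 0xF1 = 11110001 → 4-byte char #8 = F1 B2 A5 8A.
Leading byte 0xF1 = 11110001 matches 11110xxx → 4-byte sequence.
Byte 1: 0xF1 = 11110001, payload 001 (3 bits).
Byte 2: 0xB2 = 10110010 (10xxxxxx ✓), payload 110010.
Byte 3: 0xA5 = 10100101 (10xxxxxx ✓), payload 100101.
Byte 4: 0x8A = 10001010 (10xxxxxx ✓), payload 001010.
Concatenate: 001110010100101001010 = 0x7294A (21 bits → U+7294A).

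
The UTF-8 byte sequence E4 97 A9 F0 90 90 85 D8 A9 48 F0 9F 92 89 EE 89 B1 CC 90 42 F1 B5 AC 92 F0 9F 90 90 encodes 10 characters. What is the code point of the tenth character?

U+1F410

Offset 0: leading byte 0xE4 = 11100100 → 3-byte char #1 = E4 97 A9.
Offset 3: leading byte 0xF0 = 11110000 → 4-byte char #2 = F0 90 90 85.
Offset 7: leading byte 0xD8 = 11011000 → 2-byte char #3 = D8 A9.
Offset 9: leading byte 0x48 = 01001000 → 1-byte char #4 = 48.
Offset 10: leading byte 0xF0 = 11110000 → 4-byte char #5 = F0 9F 92 89.
Offset 14: leading byte 0xEE = 11101110 → 3-byte char #6 = EE 89 B1.
Offset 17: leading byte 0xCC = 11001100 → 2-byte char #7 = CC 90.
Offset 19: leading byte 0x42 = 01000010 → 1-byte char #8 = 42.
Offset 20: leading byte 0xF1 = 11110001 → 4-byte char #9 = F1 B5 AC 92.
Offset 24: leading byte 0xF0 = 11110000 → 4-byte char #10 = F0 9F 90 90.
Leading byte 0xF0 = 11110000 matches 11110xxx → 4-byte sequence.
Byte 1: 0xF0 = 11110000, payload 000 (3 bits).
Byte 2: 0x9F = 10011111 (10xxxxxx ✓), payload 011111.
Byte 3: 0x90 = 10010000 (10xxxxxx ✓), payload 010000.
Byte 4: 0x90 = 10010000 (10xxxxxx ✓), payload 010000.
Concatenate: 000011111010000010000 = 0x1F410 (21 bits → U+1F410).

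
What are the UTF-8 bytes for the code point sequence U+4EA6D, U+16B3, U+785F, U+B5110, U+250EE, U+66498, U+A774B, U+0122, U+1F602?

F1 8E A9 AD E1 9A B3 E7 A1 9F F2 B5 84 90 F0 A5 83 AE F1 A6 92 98 F2 A7 9D 8B C4 A2 F0 9F 98 82

U+4EA6D: 4-byte form → F1 8E A9 AD.
U+16B3: 3-byte form → E1 9A B3.
U+785F: 3-byte form → E7 A1 9F.
U+B5110: 4-byte form → F2 B5 84 90.
U+250EE: 4-byte form → F0 A5 83 AE.
U+66498: 4-byte form → F1 A6 92 98.
U+A774B: 4-byte form → F2 A7 9D 8B.
U+0122: 2-byte form → C4 A2.
U+1F602: 4-byte form → F0 9F 98 82.
Concatenated (32 bytes): F1 8E A9 AD E1 9A B3 E7 A1 9F F2 B5 84 90 F0 A5 83 AE F1 A6 92 98 F2 A7 9D 8B C4 A2 F0 9F 98 82.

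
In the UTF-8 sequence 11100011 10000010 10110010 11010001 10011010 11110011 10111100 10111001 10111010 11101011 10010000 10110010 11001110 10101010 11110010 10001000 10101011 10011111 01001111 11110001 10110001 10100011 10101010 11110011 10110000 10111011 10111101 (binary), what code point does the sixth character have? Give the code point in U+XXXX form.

Offset 0: leading byte 0xE3 = 11100011 → 3-byte char #1 = E3 82 B2.
Offset 3: leading byte 0xD1 = 11010001 → 2-byte char #2 = D1 9A.
Offset 5: leading byte 0xF3 = 11110011 → 4-byte char #3 = F3 BC B9 BA.
Offset 9: leading byte 0xEB = 11101011 → 3-byte char #4 = EB 90 B2.
Offset 12: leading byte 0xCE = 11001110 → 2-byte char #5 = CE AA.
Offset 14: leading byte 0xF2 = 11110010 → 4-byte char #6 = F2 88 AB 9F.
Leading byte 0xF2 = 11110010 matches 11110xxx → 4-byte sequence.
Byte 1: 0xF2 = 11110010, payload 010 (3 bits).
Byte 2: 0x88 = 10001000 (10xxxxxx ✓), payload 001000.
Byte 3: 0xAB = 10101011 (10xxxxxx ✓), payload 101011.
Byte 4: 0x9F = 10011111 (10xxxxxx ✓), payload 011111.
Concatenate: 010001000101011011111 = 0x88ADF (21 bits → U+88ADF).

U+88ADF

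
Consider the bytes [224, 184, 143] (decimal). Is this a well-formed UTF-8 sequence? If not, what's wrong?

Leading byte 0xE0 = 11100000 → 3-byte form.
Continuation bytes 0xB8=10111000, 0x8F=10001111 all match 10xxxxxx.
Decoded value 0xE0F is ≥ 0x800 (shortest form) and not a surrogate.

valid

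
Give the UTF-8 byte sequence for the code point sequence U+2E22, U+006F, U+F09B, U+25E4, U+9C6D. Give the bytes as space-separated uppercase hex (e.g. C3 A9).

E2 B8 A2 6F EF 82 9B E2 97 A4 E9 B1 AD

U+2E22: 3-byte form → E2 B8 A2.
U+006F: 1-byte form → 6F.
U+F09B: 3-byte form → EF 82 9B.
U+25E4: 3-byte form → E2 97 A4.
U+9C6D: 3-byte form → E9 B1 AD.
Concatenated (13 bytes): E2 B8 A2 6F EF 82 9B E2 97 A4 E9 B1 AD.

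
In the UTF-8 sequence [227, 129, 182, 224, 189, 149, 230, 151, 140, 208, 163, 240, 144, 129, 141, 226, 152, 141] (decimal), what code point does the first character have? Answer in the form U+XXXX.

Offset 0: leading byte 0xE3 = 11100011 → 3-byte char #1 = E3 81 B6.
Leading byte 0xE3 = 11100011 matches 1110xxxx → 3-byte sequence.
Byte 1: 0xE3 = 11100011, payload 0011 (4 bits).
Byte 2: 0x81 = 10000001 (10xxxxxx ✓), payload 000001.
Byte 3: 0xB6 = 10110110 (10xxxxxx ✓), payload 110110.
Concatenate: 0011000001110110 = 0x3076 (16 bits → U+3076).

U+3076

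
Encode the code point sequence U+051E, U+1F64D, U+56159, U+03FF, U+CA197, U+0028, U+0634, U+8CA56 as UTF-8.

D4 9E F0 9F 99 8D F1 96 85 99 CF BF F3 8A 86 97 28 D8 B4 F2 8C A9 96

U+051E: 2-byte form → D4 9E.
U+1F64D: 4-byte form → F0 9F 99 8D.
U+56159: 4-byte form → F1 96 85 99.
U+03FF: 2-byte form → CF BF.
U+CA197: 4-byte form → F3 8A 86 97.
U+0028: 1-byte form → 28.
U+0634: 2-byte form → D8 B4.
U+8CA56: 4-byte form → F2 8C A9 96.
Concatenated (23 bytes): D4 9E F0 9F 99 8D F1 96 85 99 CF BF F3 8A 86 97 28 D8 B4 F2 8C A9 96.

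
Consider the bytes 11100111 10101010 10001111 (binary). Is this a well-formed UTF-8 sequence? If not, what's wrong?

Leading byte 0xE7 = 11100111 → 3-byte form.
Continuation bytes 0xAA=10101010, 0x8F=10001111 all match 10xxxxxx.
Decoded value 0x7A8F is ≥ 0x800 (shortest form) and not a surrogate.

valid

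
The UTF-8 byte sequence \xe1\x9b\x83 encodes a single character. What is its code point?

Leading byte 0xE1 = 11100001 matches 1110xxxx → 3-byte sequence.
Byte 1: 0xE1 = 11100001, payload 0001 (4 bits).
Byte 2: 0x9B = 10011011 (10xxxxxx ✓), payload 011011.
Byte 3: 0x83 = 10000011 (10xxxxxx ✓), payload 000011.
Concatenate: 0001011011000011 = 0x16C3 (16 bits → U+16C3).

U+16C3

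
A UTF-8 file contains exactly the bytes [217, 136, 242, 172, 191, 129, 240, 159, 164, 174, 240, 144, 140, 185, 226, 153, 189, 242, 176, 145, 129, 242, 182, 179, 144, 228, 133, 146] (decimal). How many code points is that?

8

Byte at offset 0: 0xD9 = 11011001 → 2-byte char (#1). Advance 2.
Byte at offset 2: 0xF2 = 11110010 → 4-byte char (#2). Advance 4.
Byte at offset 6: 0xF0 = 11110000 → 4-byte char (#3). Advance 4.
Byte at offset 10: 0xF0 = 11110000 → 4-byte char (#4). Advance 4.
Byte at offset 14: 0xE2 = 11100010 → 3-byte char (#5). Advance 3.
Byte at offset 17: 0xF2 = 11110010 → 4-byte char (#6). Advance 4.
Byte at offset 21: 0xF2 = 11110010 → 4-byte char (#7). Advance 4.
Byte at offset 25: 0xE4 = 11100100 → 3-byte char (#8). Advance 3.
Reached end at offset 28 after 8 code points.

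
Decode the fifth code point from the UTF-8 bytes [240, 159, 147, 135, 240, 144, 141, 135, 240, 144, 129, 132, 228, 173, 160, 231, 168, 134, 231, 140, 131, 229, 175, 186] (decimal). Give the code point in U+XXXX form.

Offset 0: leading byte 0xF0 = 11110000 → 4-byte char #1 = F0 9F 93 87.
Offset 4: leading byte 0xF0 = 11110000 → 4-byte char #2 = F0 90 8D 87.
Offset 8: leading byte 0xF0 = 11110000 → 4-byte char #3 = F0 90 81 84.
Offset 12: leading byte 0xE4 = 11100100 → 3-byte char #4 = E4 AD A0.
Offset 15: leading byte 0xE7 = 11100111 → 3-byte char #5 = E7 A8 86.
Leading byte 0xE7 = 11100111 matches 1110xxxx → 3-byte sequence.
Byte 1: 0xE7 = 11100111, payload 0111 (4 bits).
Byte 2: 0xA8 = 10101000 (10xxxxxx ✓), payload 101000.
Byte 3: 0x86 = 10000110 (10xxxxxx ✓), payload 000110.
Concatenate: 0111101000000110 = 0x7A06 (16 bits → U+7A06).

U+7A06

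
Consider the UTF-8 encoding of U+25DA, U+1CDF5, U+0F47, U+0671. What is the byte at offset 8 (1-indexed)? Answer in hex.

0xE0

1-indexed offset 8 is 0-indexed offset 7.
U+25DA → 3-byte form E2 97 9A at offsets 0–2.
U+1CDF5 → 4-byte form F0 9C B7 B5 at offsets 3–6.
U+0F47 → 3-byte form E0 BD 87 at offsets 7–9.
Offset 7 falls in char 3's range; it's byte 1 of E0 BD 87 = 0xE0.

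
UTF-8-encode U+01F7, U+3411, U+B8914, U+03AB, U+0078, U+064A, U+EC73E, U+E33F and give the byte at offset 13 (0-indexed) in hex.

0x8A

U+01F7 → 2-byte form C7 B7 at offsets 0–1.
U+3411 → 3-byte form E3 90 91 at offsets 2–4.
U+B8914 → 4-byte form F2 B8 A4 94 at offsets 5–8.
U+03AB → 2-byte form CE AB at offsets 9–10.
U+0078 → 1-byte form 78 at offsets 11–11.
U+064A → 2-byte form D9 8A at offsets 12–13.
Offset 13 falls in char 6's range; it's byte 2 of D9 8A = 0x8A.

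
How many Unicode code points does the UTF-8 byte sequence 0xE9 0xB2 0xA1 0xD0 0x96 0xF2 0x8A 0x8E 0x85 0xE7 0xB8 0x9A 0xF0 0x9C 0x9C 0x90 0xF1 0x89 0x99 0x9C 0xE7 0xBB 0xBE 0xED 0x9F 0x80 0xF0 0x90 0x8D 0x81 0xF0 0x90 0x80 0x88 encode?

10

Byte at offset 0: 0xE9 = 11101001 → 3-byte char (#1). Advance 3.
Byte at offset 3: 0xD0 = 11010000 → 2-byte char (#2). Advance 2.
Byte at offset 5: 0xF2 = 11110010 → 4-byte char (#3). Advance 4.
Byte at offset 9: 0xE7 = 11100111 → 3-byte char (#4). Advance 3.
Byte at offset 12: 0xF0 = 11110000 → 4-byte char (#5). Advance 4.
Byte at offset 16: 0xF1 = 11110001 → 4-byte char (#6). Advance 4.
Byte at offset 20: 0xE7 = 11100111 → 3-byte char (#7). Advance 3.
Byte at offset 23: 0xED = 11101101 → 3-byte char (#8). Advance 3.
Byte at offset 26: 0xF0 = 11110000 → 4-byte char (#9). Advance 4.
Byte at offset 30: 0xF0 = 11110000 → 4-byte char (#10). Advance 4.
Reached end at offset 34 after 10 code points.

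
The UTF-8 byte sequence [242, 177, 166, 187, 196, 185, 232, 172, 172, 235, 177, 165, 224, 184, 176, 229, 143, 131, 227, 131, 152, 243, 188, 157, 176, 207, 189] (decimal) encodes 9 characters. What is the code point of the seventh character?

U+30D8

Offset 0: leading byte 0xF2 = 11110010 → 4-byte char #1 = F2 B1 A6 BB.
Offset 4: leading byte 0xC4 = 11000100 → 2-byte char #2 = C4 B9.
Offset 6: leading byte 0xE8 = 11101000 → 3-byte char #3 = E8 AC AC.
Offset 9: leading byte 0xEB = 11101011 → 3-byte char #4 = EB B1 A5.
Offset 12: leading byte 0xE0 = 11100000 → 3-byte char #5 = E0 B8 B0.
Offset 15: leading byte 0xE5 = 11100101 → 3-byte char #6 = E5 8F 83.
Offset 18: leading byte 0xE3 = 11100011 → 3-byte char #7 = E3 83 98.
Leading byte 0xE3 = 11100011 matches 1110xxxx → 3-byte sequence.
Byte 1: 0xE3 = 11100011, payload 0011 (4 bits).
Byte 2: 0x83 = 10000011 (10xxxxxx ✓), payload 000011.
Byte 3: 0x98 = 10011000 (10xxxxxx ✓), payload 011000.
Concatenate: 0011000011011000 = 0x30D8 (16 bits → U+30D8).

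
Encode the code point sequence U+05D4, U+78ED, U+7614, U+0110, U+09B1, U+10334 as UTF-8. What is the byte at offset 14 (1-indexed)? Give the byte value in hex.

0xF0

1-indexed offset 14 is 0-indexed offset 13.
U+05D4 → 2-byte form D7 94 at offsets 0–1.
U+78ED → 3-byte form E7 A3 AD at offsets 2–4.
U+7614 → 3-byte form E7 98 94 at offsets 5–7.
U+0110 → 2-byte form C4 90 at offsets 8–9.
U+09B1 → 3-byte form E0 A6 B1 at offsets 10–12.
U+10334 → 4-byte form F0 90 8C B4 at offsets 13–16.
Offset 13 falls in char 6's range; it's byte 1 of F0 90 8C B4 = 0xF0.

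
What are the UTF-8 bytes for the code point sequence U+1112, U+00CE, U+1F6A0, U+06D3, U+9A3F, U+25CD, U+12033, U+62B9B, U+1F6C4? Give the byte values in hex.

U+1112: 3-byte form → E1 84 92.
U+00CE: 2-byte form → C3 8E.
U+1F6A0: 4-byte form → F0 9F 9A A0.
U+06D3: 2-byte form → DB 93.
U+9A3F: 3-byte form → E9 A8 BF.
U+25CD: 3-byte form → E2 97 8D.
U+12033: 4-byte form → F0 92 80 B3.
U+62B9B: 4-byte form → F1 A2 AE 9B.
U+1F6C4: 4-byte form → F0 9F 9B 84.
Concatenated (29 bytes): E1 84 92 C3 8E F0 9F 9A A0 DB 93 E9 A8 BF E2 97 8D F0 92 80 B3 F1 A2 AE 9B F0 9F 9B 84.

E1 84 92 C3 8E F0 9F 9A A0 DB 93 E9 A8 BF E2 97 8D F0 92 80 B3 F1 A2 AE 9B F0 9F 9B 84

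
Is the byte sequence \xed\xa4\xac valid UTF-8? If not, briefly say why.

invalid (encodes a surrogate (U+D800–U+DFFF))

Structurally a 3-byte sequence; payload = 0xD92C.
But 0xD92C is in U+D800–U+DFFF, the surrogate range. Surrogates are not Unicode scalar values and are forbidden in UTF-8.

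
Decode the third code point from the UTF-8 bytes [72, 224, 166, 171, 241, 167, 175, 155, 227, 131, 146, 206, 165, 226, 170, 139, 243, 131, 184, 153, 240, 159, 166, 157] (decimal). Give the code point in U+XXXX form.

Offset 0: leading byte 0x48 = 01001000 → 1-byte char #1 = 48.
Offset 1: leading byte 0xE0 = 11100000 → 3-byte char #2 = E0 A6 AB.
Offset 4: leading byte 0xF1 = 11110001 → 4-byte char #3 = F1 A7 AF 9B.
Leading byte 0xF1 = 11110001 matches 11110xxx → 4-byte sequence.
Byte 1: 0xF1 = 11110001, payload 001 (3 bits).
Byte 2: 0xA7 = 10100111 (10xxxxxx ✓), payload 100111.
Byte 3: 0xAF = 10101111 (10xxxxxx ✓), payload 101111.
Byte 4: 0x9B = 10011011 (10xxxxxx ✓), payload 011011.
Concatenate: 001100111101111011011 = 0x67BDB (21 bits → U+67BDB).

U+67BDB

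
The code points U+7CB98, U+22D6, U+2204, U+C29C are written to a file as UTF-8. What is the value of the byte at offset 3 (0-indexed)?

U+7CB98 → 4-byte form F1 BC AE 98 at offsets 0–3.
Offset 3 falls in char 1's range; it's byte 4 of F1 BC AE 98 = 0x98.

0x98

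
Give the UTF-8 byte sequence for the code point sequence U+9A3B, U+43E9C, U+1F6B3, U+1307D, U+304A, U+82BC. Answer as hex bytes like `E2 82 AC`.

E9 A8 BB F1 83 BA 9C F0 9F 9A B3 F0 93 81 BD E3 81 8A E8 8A BC

U+9A3B: 3-byte form → E9 A8 BB.
U+43E9C: 4-byte form → F1 83 BA 9C.
U+1F6B3: 4-byte form → F0 9F 9A B3.
U+1307D: 4-byte form → F0 93 81 BD.
U+304A: 3-byte form → E3 81 8A.
U+82BC: 3-byte form → E8 8A BC.
Concatenated (21 bytes): E9 A8 BB F1 83 BA 9C F0 9F 9A B3 F0 93 81 BD E3 81 8A E8 8A BC.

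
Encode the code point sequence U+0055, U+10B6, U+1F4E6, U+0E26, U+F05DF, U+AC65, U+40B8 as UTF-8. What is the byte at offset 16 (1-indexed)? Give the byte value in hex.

0xEA

1-indexed offset 16 is 0-indexed offset 15.
U+0055 → 1-byte form 55 at offsets 0–0.
U+10B6 → 3-byte form E1 82 B6 at offsets 1–3.
U+1F4E6 → 4-byte form F0 9F 93 A6 at offsets 4–7.
U+0E26 → 3-byte form E0 B8 A6 at offsets 8–10.
U+F05DF → 4-byte form F3 B0 97 9F at offsets 11–14.
U+AC65 → 3-byte form EA B1 A5 at offsets 15–17.
Offset 15 falls in char 6's range; it's byte 1 of EA B1 A5 = 0xEA.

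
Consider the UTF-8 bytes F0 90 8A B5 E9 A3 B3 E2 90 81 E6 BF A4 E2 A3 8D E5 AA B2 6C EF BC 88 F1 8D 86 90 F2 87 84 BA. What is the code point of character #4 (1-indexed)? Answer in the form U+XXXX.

U+6FE4

Offset 0: leading byte 0xF0 = 11110000 → 4-byte char #1 = F0 90 8A B5.
Offset 4: leading byte 0xE9 = 11101001 → 3-byte char #2 = E9 A3 B3.
Offset 7: leading byte 0xE2 = 11100010 → 3-byte char #3 = E2 90 81.
Offset 10: leading byte 0xE6 = 11100110 → 3-byte char #4 = E6 BF A4.
Leading byte 0xE6 = 11100110 matches 1110xxxx → 3-byte sequence.
Byte 1: 0xE6 = 11100110, payload 0110 (4 bits).
Byte 2: 0xBF = 10111111 (10xxxxxx ✓), payload 111111.
Byte 3: 0xA4 = 10100100 (10xxxxxx ✓), payload 100100.
Concatenate: 0110111111100100 = 0x6FE4 (16 bits → U+6FE4).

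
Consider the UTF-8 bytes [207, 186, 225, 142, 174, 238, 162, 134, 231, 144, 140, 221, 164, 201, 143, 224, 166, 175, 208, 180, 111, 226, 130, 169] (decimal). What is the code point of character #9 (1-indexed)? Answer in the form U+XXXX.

Offset 0: leading byte 0xCF = 11001111 → 2-byte char #1 = CF BA.
Offset 2: leading byte 0xE1 = 11100001 → 3-byte char #2 = E1 8E AE.
Offset 5: leading byte 0xEE = 11101110 → 3-byte char #3 = EE A2 86.
Offset 8: leading byte 0xE7 = 11100111 → 3-byte char #4 = E7 90 8C.
Offset 11: leading byte 0xDD = 11011101 → 2-byte char #5 = DD A4.
Offset 13: leading byte 0xC9 = 11001001 → 2-byte char #6 = C9 8F.
Offset 15: leading byte 0xE0 = 11100000 → 3-byte char #7 = E0 A6 AF.
Offset 18: leading byte 0xD0 = 11010000 → 2-byte char #8 = D0 B4.
Offset 20: leading byte 0x6F = 01101111 → 1-byte char #9 = 6F.
Leading byte 0x6F = 01101111 matches 0xxxxxxx → 1-byte sequence.
Byte 1: 0x6F = 01101111, payload 1101111 (7 bits).
Concatenate: 1101111 = 0x6F (7 bits → U+006F).

U+006F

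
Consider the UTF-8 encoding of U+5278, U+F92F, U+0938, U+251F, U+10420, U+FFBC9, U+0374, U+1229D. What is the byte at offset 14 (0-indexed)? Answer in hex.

0x90

U+5278 → 3-byte form E5 89 B8 at offsets 0–2.
U+F92F → 3-byte form EF A4 AF at offsets 3–5.
U+0938 → 3-byte form E0 A4 B8 at offsets 6–8.
U+251F → 3-byte form E2 94 9F at offsets 9–11.
U+10420 → 4-byte form F0 90 90 A0 at offsets 12–15.
Offset 14 falls in char 5's range; it's byte 3 of F0 90 90 A0 = 0x90.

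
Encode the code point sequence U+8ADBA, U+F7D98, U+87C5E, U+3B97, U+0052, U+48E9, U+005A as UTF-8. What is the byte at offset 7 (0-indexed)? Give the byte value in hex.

U+8ADBA → 4-byte form F2 8A B6 BA at offsets 0–3.
U+F7D98 → 4-byte form F3 B7 B6 98 at offsets 4–7.
Offset 7 falls in char 2's range; it's byte 4 of F3 B7 B6 98 = 0x98.

0x98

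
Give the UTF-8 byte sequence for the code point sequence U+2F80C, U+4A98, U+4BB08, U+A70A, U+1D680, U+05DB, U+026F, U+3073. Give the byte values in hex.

U+2F80C: 4-byte form → F0 AF A0 8C.
U+4A98: 3-byte form → E4 AA 98.
U+4BB08: 4-byte form → F1 8B AC 88.
U+A70A: 3-byte form → EA 9C 8A.
U+1D680: 4-byte form → F0 9D 9A 80.
U+05DB: 2-byte form → D7 9B.
U+026F: 2-byte form → C9 AF.
U+3073: 3-byte form → E3 81 B3.
Concatenated (25 bytes): F0 AF A0 8C E4 AA 98 F1 8B AC 88 EA 9C 8A F0 9D 9A 80 D7 9B C9 AF E3 81 B3.

F0 AF A0 8C E4 AA 98 F1 8B AC 88 EA 9C 8A F0 9D 9A 80 D7 9B C9 AF E3 81 B3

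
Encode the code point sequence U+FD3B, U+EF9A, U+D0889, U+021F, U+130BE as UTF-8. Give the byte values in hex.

U+FD3B: 3-byte form → EF B4 BB.
U+EF9A: 3-byte form → EE BE 9A.
U+D0889: 4-byte form → F3 90 A2 89.
U+021F: 2-byte form → C8 9F.
U+130BE: 4-byte form → F0 93 82 BE.
Concatenated (16 bytes): EF B4 BB EE BE 9A F3 90 A2 89 C8 9F F0 93 82 BE.

EF B4 BB EE BE 9A F3 90 A2 89 C8 9F F0 93 82 BE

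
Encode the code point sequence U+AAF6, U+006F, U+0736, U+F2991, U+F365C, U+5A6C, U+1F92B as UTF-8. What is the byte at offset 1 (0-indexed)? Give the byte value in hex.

0xAB

U+AAF6 → 3-byte form EA AB B6 at offsets 0–2.
Offset 1 falls in char 1's range; it's byte 2 of EA AB B6 = 0xAB.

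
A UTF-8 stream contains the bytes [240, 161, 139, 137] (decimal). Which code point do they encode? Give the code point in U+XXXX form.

Leading byte 0xF0 = 11110000 matches 11110xxx → 4-byte sequence.
Byte 1: 0xF0 = 11110000, payload 000 (3 bits).
Byte 2: 0xA1 = 10100001 (10xxxxxx ✓), payload 100001.
Byte 3: 0x8B = 10001011 (10xxxxxx ✓), payload 001011.
Byte 4: 0x89 = 10001001 (10xxxxxx ✓), payload 001001.
Concatenate: 000100001001011001001 = 0x212C9 (21 bits → U+212C9).

U+212C9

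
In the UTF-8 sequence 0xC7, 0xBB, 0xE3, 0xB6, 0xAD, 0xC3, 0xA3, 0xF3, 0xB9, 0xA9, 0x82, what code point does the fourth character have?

U+F9A42

Offset 0: leading byte 0xC7 = 11000111 → 2-byte char #1 = C7 BB.
Offset 2: leading byte 0xE3 = 11100011 → 3-byte char #2 = E3 B6 AD.
Offset 5: leading byte 0xC3 = 11000011 → 2-byte char #3 = C3 A3.
Offset 7: leading byte 0xF3 = 11110011 → 4-byte char #4 = F3 B9 A9 82.
Leading byte 0xF3 = 11110011 matches 11110xxx → 4-byte sequence.
Byte 1: 0xF3 = 11110011, payload 011 (3 bits).
Byte 2: 0xB9 = 10111001 (10xxxxxx ✓), payload 111001.
Byte 3: 0xA9 = 10101001 (10xxxxxx ✓), payload 101001.
Byte 4: 0x82 = 10000010 (10xxxxxx ✓), payload 000010.
Concatenate: 011111001101001000010 = 0xF9A42 (21 bits → U+F9A42).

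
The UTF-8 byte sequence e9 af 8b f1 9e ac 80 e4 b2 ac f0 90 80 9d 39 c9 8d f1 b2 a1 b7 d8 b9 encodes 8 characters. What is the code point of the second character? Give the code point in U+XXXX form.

Offset 0: leading byte 0xE9 = 11101001 → 3-byte char #1 = E9 AF 8B.
Offset 3: leading byte 0xF1 = 11110001 → 4-byte char #2 = F1 9E AC 80.
Leading byte 0xF1 = 11110001 matches 11110xxx → 4-byte sequence.
Byte 1: 0xF1 = 11110001, payload 001 (3 bits).
Byte 2: 0x9E = 10011110 (10xxxxxx ✓), payload 011110.
Byte 3: 0xAC = 10101100 (10xxxxxx ✓), payload 101100.
Byte 4: 0x80 = 10000000 (10xxxxxx ✓), payload 000000.
Concatenate: 001011110101100000000 = 0x5EB00 (21 bits → U+5EB00).

U+5EB00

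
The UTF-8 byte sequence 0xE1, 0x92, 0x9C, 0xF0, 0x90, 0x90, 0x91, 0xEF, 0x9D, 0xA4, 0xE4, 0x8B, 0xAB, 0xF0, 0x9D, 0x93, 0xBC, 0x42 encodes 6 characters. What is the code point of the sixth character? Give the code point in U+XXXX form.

Offset 0: leading byte 0xE1 = 11100001 → 3-byte char #1 = E1 92 9C.
Offset 3: leading byte 0xF0 = 11110000 → 4-byte char #2 = F0 90 90 91.
Offset 7: leading byte 0xEF = 11101111 → 3-byte char #3 = EF 9D A4.
Offset 10: leading byte 0xE4 = 11100100 → 3-byte char #4 = E4 8B AB.
Offset 13: leading byte 0xF0 = 11110000 → 4-byte char #5 = F0 9D 93 BC.
Offset 17: leading byte 0x42 = 01000010 → 1-byte char #6 = 42.
Leading byte 0x42 = 01000010 matches 0xxxxxxx → 1-byte sequence.
Byte 1: 0x42 = 01000010, payload 1000010 (7 bits).
Concatenate: 1000010 = 0x42 (7 bits → U+0042).

U+0042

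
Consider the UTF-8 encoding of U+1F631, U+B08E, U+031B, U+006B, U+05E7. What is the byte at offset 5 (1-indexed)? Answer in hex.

0xEB

1-indexed offset 5 is 0-indexed offset 4.
U+1F631 → 4-byte form F0 9F 98 B1 at offsets 0–3.
U+B08E → 3-byte form EB 82 8E at offsets 4–6.
Offset 4 falls in char 2's range; it's byte 1 of EB 82 8E = 0xEB.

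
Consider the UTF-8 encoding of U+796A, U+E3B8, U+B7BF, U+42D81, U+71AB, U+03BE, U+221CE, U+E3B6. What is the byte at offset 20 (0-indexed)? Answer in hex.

0x87

U+796A → 3-byte form E7 A5 AA at offsets 0–2.
U+E3B8 → 3-byte form EE 8E B8 at offsets 3–5.
U+B7BF → 3-byte form EB 9E BF at offsets 6–8.
U+42D81 → 4-byte form F1 82 B6 81 at offsets 9–12.
U+71AB → 3-byte form E7 86 AB at offsets 13–15.
U+03BE → 2-byte form CE BE at offsets 16–17.
U+221CE → 4-byte form F0 A2 87 8E at offsets 18–21.
Offset 20 falls in char 7's range; it's byte 3 of F0 A2 87 8E = 0x87.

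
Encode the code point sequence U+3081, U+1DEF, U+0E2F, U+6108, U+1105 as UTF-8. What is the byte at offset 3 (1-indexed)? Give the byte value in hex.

0x81

1-indexed offset 3 is 0-indexed offset 2.
U+3081 → 3-byte form E3 82 81 at offsets 0–2.
Offset 2 falls in char 1's range; it's byte 3 of E3 82 81 = 0x81.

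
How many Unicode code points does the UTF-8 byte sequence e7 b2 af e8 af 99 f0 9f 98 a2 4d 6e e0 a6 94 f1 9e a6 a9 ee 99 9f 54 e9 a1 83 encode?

10

Byte at offset 0: 0xE7 = 11100111 → 3-byte char (#1). Advance 3.
Byte at offset 3: 0xE8 = 11101000 → 3-byte char (#2). Advance 3.
Byte at offset 6: 0xF0 = 11110000 → 4-byte char (#3). Advance 4.
Byte at offset 10: 0x4D = 01001101 → 1-byte char (#4). Advance 1.
Byte at offset 11: 0x6E = 01101110 → 1-byte char (#5). Advance 1.
Byte at offset 12: 0xE0 = 11100000 → 3-byte char (#6). Advance 3.
Byte at offset 15: 0xF1 = 11110001 → 4-byte char (#7). Advance 4.
Byte at offset 19: 0xEE = 11101110 → 3-byte char (#8). Advance 3.
Byte at offset 22: 0x54 = 01010100 → 1-byte char (#9). Advance 1.
Byte at offset 23: 0xE9 = 11101001 → 3-byte char (#10). Advance 3.
Reached end at offset 26 after 10 code points.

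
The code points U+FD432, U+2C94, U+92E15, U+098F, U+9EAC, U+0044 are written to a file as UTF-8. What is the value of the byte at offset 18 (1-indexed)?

0x44

1-indexed offset 18 is 0-indexed offset 17.
U+FD432 → 4-byte form F3 BD 90 B2 at offsets 0–3.
U+2C94 → 3-byte form E2 B2 94 at offsets 4–6.
U+92E15 → 4-byte form F2 92 B8 95 at offsets 7–10.
U+098F → 3-byte form E0 A6 8F at offsets 11–13.
U+9EAC → 3-byte form E9 BA AC at offsets 14–16.
U+0044 → 1-byte form 44 at offsets 17–17.
Offset 17 falls in char 6's range; it's byte 1 of 44 = 0x44.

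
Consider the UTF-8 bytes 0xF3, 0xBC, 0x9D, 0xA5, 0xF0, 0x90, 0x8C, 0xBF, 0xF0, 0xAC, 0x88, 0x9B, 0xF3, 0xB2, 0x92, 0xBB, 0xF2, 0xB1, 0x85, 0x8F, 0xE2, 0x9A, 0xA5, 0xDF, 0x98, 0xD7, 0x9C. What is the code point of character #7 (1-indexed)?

Offset 0: leading byte 0xF3 = 11110011 → 4-byte char #1 = F3 BC 9D A5.
Offset 4: leading byte 0xF0 = 11110000 → 4-byte char #2 = F0 90 8C BF.
Offset 8: leading byte 0xF0 = 11110000 → 4-byte char #3 = F0 AC 88 9B.
Offset 12: leading byte 0xF3 = 11110011 → 4-byte char #4 = F3 B2 92 BB.
Offset 16: leading byte 0xF2 = 11110010 → 4-byte char #5 = F2 B1 85 8F.
Offset 20: leading byte 0xE2 = 11100010 → 3-byte char #6 = E2 9A A5.
Offset 23: leading byte 0xDF = 11011111 → 2-byte char #7 = DF 98.
Leading byte 0xDF = 11011111 matches 110xxxxx → 2-byte sequence.
Byte 1: 0xDF = 11011111, payload 11111 (5 bits).
Byte 2: 0x98 = 10011000 (10xxxxxx ✓), payload 011000.
Concatenate: 11111011000 = 0x7D8 (11 bits → U+07D8).

U+07D8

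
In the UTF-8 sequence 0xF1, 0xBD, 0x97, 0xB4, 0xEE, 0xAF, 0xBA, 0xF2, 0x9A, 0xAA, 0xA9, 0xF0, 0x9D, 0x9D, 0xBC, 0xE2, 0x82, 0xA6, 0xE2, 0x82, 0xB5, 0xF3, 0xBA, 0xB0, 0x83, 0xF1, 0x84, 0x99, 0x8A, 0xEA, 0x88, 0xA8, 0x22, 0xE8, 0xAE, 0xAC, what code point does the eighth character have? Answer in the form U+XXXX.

Offset 0: leading byte 0xF1 = 11110001 → 4-byte char #1 = F1 BD 97 B4.
Offset 4: leading byte 0xEE = 11101110 → 3-byte char #2 = EE AF BA.
Offset 7: leading byte 0xF2 = 11110010 → 4-byte char #3 = F2 9A AA A9.
Offset 11: leading byte 0xF0 = 11110000 → 4-byte char #4 = F0 9D 9D BC.
Offset 15: leading byte 0xE2 = 11100010 → 3-byte char #5 = E2 82 A6.
Offset 18: leading byte 0xE2 = 11100010 → 3-byte char #6 = E2 82 B5.
Offset 21: leading byte 0xF3 = 11110011 → 4-byte char #7 = F3 BA B0 83.
Offset 25: leading byte 0xF1 = 11110001 → 4-byte char #8 = F1 84 99 8A.
Leading byte 0xF1 = 11110001 matches 11110xxx → 4-byte sequence.
Byte 1: 0xF1 = 11110001, payload 001 (3 bits).
Byte 2: 0x84 = 10000100 (10xxxxxx ✓), payload 000100.
Byte 3: 0x99 = 10011001 (10xxxxxx ✓), payload 011001.
Byte 4: 0x8A = 10001010 (10xxxxxx ✓), payload 001010.
Concatenate: 001000100011001001010 = 0x4464A (21 bits → U+4464A).

U+4464A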